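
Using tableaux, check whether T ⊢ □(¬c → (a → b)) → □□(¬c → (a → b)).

Invalid (countermodel exists)

Tableau for the negation ¬(□(¬c → (a → b)) → □□(¬c → (a → b))):
1. ¬(□(¬c → (a → b)) → □□(¬c → (a → b))), 0
2. □(¬c → (a → b)), 0
3. ¬□□(¬c → (a → b)), 0
4. ¬c → (a → b), 0
5. a → b, 0
6. b, 0
7. ¬□(¬c → (a → b)), 1
8. ¬c → (a → b), 1
9. a → b, 1
10. b, 1
11. ¬(¬c → (a → b)), 2
12. ¬c, 2
13. ¬(a → b), 2
14. a, 2
15. ¬b, 2
Accessibility: 0R0, 0R1, 1R1, 1R2, 2R2
The negation has an open branch (countermodel exists).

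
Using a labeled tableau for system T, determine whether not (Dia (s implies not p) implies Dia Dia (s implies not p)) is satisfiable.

1. not (Dia (s implies not p) implies Dia Dia (s implies not p)), u
2. Dia (s implies not p), u
3. not Dia Dia (s implies not p), u
4. not Dia (s implies not p), u
5. not (s implies not p), u
6. s, u
7. p, u
8. s implies not p, v
9. not Dia (s implies not p), v
10. not (s implies not p), v
11. s, v
12. p, v
13. not p, v
Accessibility: uRu, uRv, vRv
Branch closes: p and not p both at v.
Every branch closes; the branch above is one of them.

Unsatisfiable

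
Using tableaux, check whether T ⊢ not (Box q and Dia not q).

Tableau for the negation Box q and Dia not q:
1. Box q and Dia not q, u
2. Box q, u   [and-rule on 1]
3. Dia not q, u   [and-rule on 1]
4. q, u   [Box-rule on 2 via uRu]
5. not q, v   [Dia-rule on 3: fresh world v, uRv]
6. q, v   [Box-rule on 2 via uRv]
Accessibility: uRu, uRv, vRv
Branch closes: q and not q both at v.
All branches of the negation close; one closing branch shown above.

Yes, valid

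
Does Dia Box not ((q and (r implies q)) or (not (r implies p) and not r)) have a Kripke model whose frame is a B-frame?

1. Dia Box not ((q and (r implies q)) or (not (r implies p) and not r)), u
2. Box not ((q and (r implies q)) or (not (r implies p) and not r)), v   [Dia-rule on 1: fresh world v, uRv]
3. not ((q and (r implies q)) or (not (r implies p) and not r)), u   [Box-rule on 2 via vRu]
4. not (q and (r implies q)), u   [neg-or-rule on 3]
5. not (not (r implies p) and not r), u   [neg-or-rule on 3]
6. not ((q and (r implies q)) or (not (r implies p) and not r)), v   [Box-rule on 2 via vRv]
7. not (q and (r implies q)), v   [neg-or-rule on 6]
8. not (not (r implies p) and not r), v   [neg-or-rule on 6]
9. not (r implies q), u   [neg-and-rule on 4 (branches; this branch)]
10. r, u   [neg-implies-rule on 9]
11. not q, u   [neg-implies-rule on 9]
12. not (r implies q), v   [neg-and-rule on 7 (branches; this branch)]
13. r, v   [neg-implies-rule on 12]
14. not q, v   [neg-implies-rule on 12]
Accessibility: uRu, uRv, vRu, vRv

Satisfiable (open branch found)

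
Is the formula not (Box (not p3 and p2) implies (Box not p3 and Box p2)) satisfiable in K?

No, unsatisfiable

1. not (Box (not p3 and p2) implies (Box not p3 and Box p2)), u
2. Box (not p3 and p2), u
3. not (Box not p3 and Box p2), u
4. not Box p2, u
5. not p2, v
6. not p3 and p2, v
7. not p3, v
8. p2, v
Accessibility: uRv
Branch closes: p2 and not p2 both at v.
(One branch shown.) All branches close.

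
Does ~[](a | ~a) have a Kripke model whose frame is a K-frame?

No, unsatisfiable

1. ~[](a | ~a), 0
2. ~(a | ~a), 1   [~[]-rule on 1: fresh world 1, 0R1]
3. ~a, 1   [~|-rule on 2]
4. a, 1   [~|-rule on 2]
Accessibility: 0R1
Branch closes: a and ~a both at 1.
Every branch closes; the branch above is one of them.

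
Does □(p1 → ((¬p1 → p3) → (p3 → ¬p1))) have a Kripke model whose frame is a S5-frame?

Satisfiable (open branch found)

1. □(p1 → ((¬p1 → p3) → (p3 → ¬p1))), u
2. p1 → ((¬p1 → p3) → (p3 → ¬p1)), u
3. (¬p1 → p3) → (p3 → ¬p1), u
4. p3 → ¬p1, u
5. ¬p1, u
Accessibility: uRu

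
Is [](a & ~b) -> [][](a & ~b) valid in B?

Invalid (countermodel exists)

Tableau for the negation ~([](a & ~b) -> [][](a & ~b)):
1. ~([](a & ~b) -> [][](a & ~b)), 0
2. [](a & ~b), 0
3. ~[][](a & ~b), 0
4. a & ~b, 0
5. a, 0
6. ~b, 0
7. ~[](a & ~b), 1
8. a & ~b, 1
9. a, 1
10. ~b, 1
11. ~(a & ~b), 2
12. b, 2
Accessibility: 0R0, 0R1, 1R0, 1R1, 1R2, 2R1, 2R2
The negation has an open branch (countermodel exists).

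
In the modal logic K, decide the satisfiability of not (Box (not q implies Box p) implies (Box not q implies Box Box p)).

Unsatisfiable (every branch closes)

1. not (Box (not q implies Box p) implies (Box not q implies Box Box p)), u
2. Box (not q implies Box p), u
3. not (Box not q implies Box Box p), u
4. Box not q, u
5. not Box Box p, u
6. not Box p, v
7. not q implies Box p, v
8. not q, v
9. Box p, v
10. not p, w
11. p, w
Accessibility: uRv, vRw
Branch closes: p and not p both at w.
Every branch closes; the branch above is one of them.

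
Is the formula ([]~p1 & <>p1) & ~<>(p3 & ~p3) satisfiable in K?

Unsatisfiable (every branch closes)

1. ([]~p1 & <>p1) & ~<>(p3 & ~p3), w0
2. []~p1 & <>p1, w0
3. ~<>(p3 & ~p3), w0
4. []~p1, w0
5. <>p1, w0
6. p1, w1
7. ~(p3 & ~p3), w1
8. ~p1, w1
Accessibility: w0Rw1
Branch closes: p1 and ~p1 both at w1.
(One branch shown.) All branches close.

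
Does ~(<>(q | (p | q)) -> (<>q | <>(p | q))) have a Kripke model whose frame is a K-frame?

1. ~(<>(q | (p | q)) -> (<>q | <>(p | q))), u
2. <>(q | (p | q)), u   [~->-rule on 1]
3. ~(<>q | <>(p | q)), u   [~->-rule on 1]
4. ~<>q, u   [~|-rule on 3]
5. ~<>(p | q), u   [~|-rule on 3]
6. q | (p | q), v   [<>-rule on 2: fresh world v, uRv]
7. ~q, v   [~<>-rule on 4 via uRv]
8. ~(p | q), v   [~<>-rule on 5 via uRv]
9. ~p, v   [~|-rule on 8]
10. p | q, v   [|-rule on 6 (branches; this branch)]
11. q, v   [|-rule on 10 (branches; this branch)]
Accessibility: uRv
Branch closes: q and ~q both at v.
All branches of the tableau close; one closing branch shown above.

No, unsatisfiable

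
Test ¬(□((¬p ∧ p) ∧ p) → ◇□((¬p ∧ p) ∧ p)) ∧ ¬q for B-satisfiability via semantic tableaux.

1. ¬(□((¬p ∧ p) ∧ p) → ◇□((¬p ∧ p) ∧ p)) ∧ ¬q, w0
2. ¬(□((¬p ∧ p) ∧ p) → ◇□((¬p ∧ p) ∧ p)), w0
3. ¬q, w0
4. □((¬p ∧ p) ∧ p), w0
5. ¬◇□((¬p ∧ p) ∧ p), w0
6. (¬p ∧ p) ∧ p, w0
7. ¬p ∧ p, w0
8. p, w0
9. ¬p, w0
Accessibility: w0Rw0
Branch closes: p and ¬p both at w0.
All branches of the tableau close; one closing branch shown above.

Unsatisfiable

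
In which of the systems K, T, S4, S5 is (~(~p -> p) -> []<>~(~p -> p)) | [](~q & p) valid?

S5

S4-tableau for the negation ~((~(~p -> p) -> []<>~(~p -> p)) | [](~q & p)):
1. ~((~(~p -> p) -> []<>~(~p -> p)) | [](~q & p)), u
2. ~(~(~p -> p) -> []<>~(~p -> p)), u
3. ~[](~q & p), u
4. ~(~p -> p), u
5. ~[]<>~(~p -> p), u
6. ~p, u
7. ~(~q & p), v
8. ~p, v
9. ~<>~(~p -> p), w
10. ~p -> p, w
11. p, w
Accessibility: uRu, uRv, uRw, vRv, wRw
Complete open branch: countermodel on an S4-frame, so not valid in S4, nor in K, T (the same frame is also a K-frame and a T-frame).
S5-tableau for the negation ~((~(~p -> p) -> []<>~(~p -> p)) | [](~q & p)):
1. ~((~(~p -> p) -> []<>~(~p -> p)) | [](~q & p)), u
2. ~(~(~p -> p) -> []<>~(~p -> p)), u
3. ~[](~q & p), u
4. ~(~p -> p), u
5. ~[]<>~(~p -> p), u
6. ~p, u
7. ~(~q & p), v
8. ~p, v
9. ~<>~(~p -> p), w
10. ~p -> p, u
11. ~p -> p, v
12. ~p -> p, w
13. p, u
Accessibility: uRu, uRv, uRw, vRu, vRv, vRw, wRu, wRv, wRw
Branch closes: p and ~p both at u.
Every branch closes (one shown): valid in S5.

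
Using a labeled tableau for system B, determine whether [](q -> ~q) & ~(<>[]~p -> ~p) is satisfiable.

No, unsatisfiable

1. [](q -> ~q) & ~(<>[]~p -> ~p), w0
2. [](q -> ~q), w0
3. ~(<>[]~p -> ~p), w0
4. <>[]~p, w0
5. p, w0
6. q -> ~q, w0
7. ~q, w0
8. []~p, w1
9. q -> ~q, w1
10. ~p, w0
Accessibility: w0Rw0, w0Rw1, w1Rw0, w1Rw1
Branch closes: p and ~p both at w0.
Every branch closes; the branch above is one of them.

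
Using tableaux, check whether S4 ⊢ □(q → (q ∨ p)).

Valid in S4

Tableau for the negation ¬□(q → (q ∨ p)):
1. ¬□(q → (q ∨ p)), 0
2. ¬(q → (q ∨ p)), 1
3. q, 1
4. ¬(q ∨ p), 1
5. ¬q, 1
6. ¬p, 1
Accessibility: 0R0, 0R1, 1R1
Branch closes: q and ¬q both at 1.
Every branch of the negation's tableau closes; the branch above is one of them.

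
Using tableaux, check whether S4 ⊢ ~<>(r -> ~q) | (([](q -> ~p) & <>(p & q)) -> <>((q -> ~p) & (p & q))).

Tableau for the negation ~(~<>(r -> ~q) | (([](q -> ~p) & <>(p & q)) -> <>((q -> ~p) & (p & q)))):
1. ~(~<>(r -> ~q) | (([](q -> ~p) & <>(p & q)) -> <>((q -> ~p) & (p & q)))), w0
2. <>(r -> ~q), w0
3. ~(([](q -> ~p) & <>(p & q)) -> <>((q -> ~p) & (p & q))), w0
4. [](q -> ~p) & <>(p & q), w0
5. ~<>((q -> ~p) & (p & q)), w0
6. [](q -> ~p), w0
7. <>(p & q), w0
8. ~((q -> ~p) & (p & q)), w0
9. q -> ~p, w0
10. ~(p & q), w0
11. ~p, w0
12. ~q, w0
13. r -> ~q, w1
14. ~((q -> ~p) & (p & q)), w1
15. q -> ~p, w1
16. ~q, w1
17. ~(p & q), w1
18. ~p, w1
19. p & q, w2
20. p, w2
21. q, w2
22. ~((q -> ~p) & (p & q)), w2
23. q -> ~p, w2
24. ~(q -> ~p), w2
25. ~p, w2
Accessibility: w0Rw0, w0Rw1, w0Rw2, w1Rw1, w2Rw2
Branch closes: p and ~p both at w2.
All branches of the negation close; one closing branch shown above.

Valid in S4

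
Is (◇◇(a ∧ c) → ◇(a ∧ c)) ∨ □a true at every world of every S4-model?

Yes, valid

Tableau for the negation ¬((◇◇(a ∧ c) → ◇(a ∧ c)) ∨ □a):
1. ¬((◇◇(a ∧ c) → ◇(a ∧ c)) ∨ □a), 0
2. ¬(◇◇(a ∧ c) → ◇(a ∧ c)), 0
3. ¬□a, 0
4. ◇◇(a ∧ c), 0
5. ¬◇(a ∧ c), 0
6. ¬(a ∧ c), 0
7. ¬c, 0
8. ¬a, 1
9. ¬(a ∧ c), 1
10. ¬c, 1
11. ◇(a ∧ c), 2
12. ¬(a ∧ c), 2
13. ¬c, 2
14. a ∧ c, 3
15. a, 3
16. c, 3
17. ¬(a ∧ c), 3
18. ¬c, 3
Accessibility: 0R0, 0R1, 0R2, 0R3, 1R1, 2R2, 2R3, 3R3
Branch closes: c and ¬c both at 3.
All branches of the negation close; one closing branch shown above.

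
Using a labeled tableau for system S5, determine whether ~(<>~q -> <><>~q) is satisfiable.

1. ~(<>~q -> <><>~q), w0
2. <>~q, w0   [~->-rule on 1]
3. ~<><>~q, w0   [~->-rule on 1]
4. ~<>~q, w0   [~<>-rule on 3 via w0Rw0]
5. q, w0   [~<>-rule on 4 via w0Rw0]
6. ~q, w1   [<>-rule on 2: fresh world w1, w0Rw1]
7. ~<>~q, w1   [~<>-rule on 3 via w0Rw1]
8. q, w1   [~<>-rule on 4 via w0Rw1]
Accessibility: w0Rw0, w0Rw1, w1Rw0, w1Rw1
Branch closes: q and ~q both at w1.
All branches of the tableau close; one closing branch shown above.

Unsatisfiable (every branch closes)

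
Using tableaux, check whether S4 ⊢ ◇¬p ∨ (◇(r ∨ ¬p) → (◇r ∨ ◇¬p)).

Tableau for the negation ¬(◇¬p ∨ (◇(r ∨ ¬p) → (◇r ∨ ◇¬p))):
1. ¬(◇¬p ∨ (◇(r ∨ ¬p) → (◇r ∨ ◇¬p))), u
2. ¬◇¬p, u   [¬∨-rule on 1]
3. ¬(◇(r ∨ ¬p) → (◇r ∨ ◇¬p)), u   [¬∨-rule on 1]
4. ◇(r ∨ ¬p), u   [¬→-rule on 3]
5. ¬(◇r ∨ ◇¬p), u   [¬→-rule on 3]
6. ¬◇r, u   [¬∨-rule on 5]
7. p, u   [¬◇-rule on 2 via uRu]
8. ¬r, u   [¬◇-rule on 6 via uRu]
9. r ∨ ¬p, v   [◇-rule on 4: fresh world v, uRv]
10. p, v   [¬◇-rule on 2 via uRv]
11. ¬r, v   [¬◇-rule on 6 via uRv]
12. ¬p, v   [∨-rule on 9 (branches; this branch)]
Accessibility: uRu, uRv, vRv
Branch closes: p and ¬p both at v.
Every branch of the negation's tableau closes; the branch above is one of them.

Valid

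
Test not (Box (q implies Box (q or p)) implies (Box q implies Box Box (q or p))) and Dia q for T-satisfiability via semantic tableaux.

No, unsatisfiable

1. not (Box (q implies Box (q or p)) implies (Box q implies Box Box (q or p))) and Dia q, 0
2. not (Box (q implies Box (q or p)) implies (Box q implies Box Box (q or p))), 0
3. Dia q, 0
4. Box (q implies Box (q or p)), 0
5. not (Box q implies Box Box (q or p)), 0
6. Box q, 0
7. not Box Box (q or p), 0
8. q implies Box (q or p), 0
9. q, 0
10. Box (q or p), 0
11. q or p, 0
12. p, 0
13. q, 1
14. q implies Box (q or p), 1
15. q or p, 1
16. Box (q or p), 1
17. p, 1
18. not Box (q or p), 2
19. q implies Box (q or p), 2
20. q, 2
21. q or p, 2
22. Box (q or p), 2
23. p, 2
24. not (q or p), 3
25. not q, 3
26. not p, 3
27. q or p, 3
28. p, 3
Accessibility: 0R0, 0R1, 0R2, 1R1, 2R2, 2R3, 3R3
Branch closes: p and not p both at 3.
(One branch shown.) All branches close.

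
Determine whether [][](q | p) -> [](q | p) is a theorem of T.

Valid in T

Tableau for the negation ~([][](q | p) -> [](q | p)):
1. ~([][](q | p) -> [](q | p)), w0
2. [][](q | p), w0   [~->-rule on 1]
3. ~[](q | p), w0   [~->-rule on 1]
4. [](q | p), w0   [[]-rule on 2 via w0Rw0]
5. q | p, w0   [[]-rule on 4 via w0Rw0]
6. p, w0   [|-rule on 5 (branches; this branch)]
7. ~(q | p), w1   [~[]-rule on 3: fresh world w1, w0Rw1]
8. ~q, w1   [~|-rule on 7]
9. ~p, w1   [~|-rule on 7]
10. [](q | p), w1   [[]-rule on 2 via w0Rw1]
11. q | p, w1   [[]-rule on 4 via w0Rw1]
12. p, w1   [|-rule on 11 (branches; this branch)]
Accessibility: w0Rw0, w0Rw1, w1Rw1
Branch closes: p and ~p both at w1.
Every branch of the negation's tableau closes; the branch above is one of them.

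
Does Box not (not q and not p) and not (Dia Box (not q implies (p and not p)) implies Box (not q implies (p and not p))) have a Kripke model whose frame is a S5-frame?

1. Box not (not q and not p) and not (Dia Box (not q implies (p and not p)) implies Box (not q implies (p and not p))), w0
2. Box not (not q and not p), w0
3. not (Dia Box (not q implies (p and not p)) implies Box (not q implies (p and not p))), w0
4. Dia Box (not q implies (p and not p)), w0
5. not Box (not q implies (p and not p)), w0
6. not (not q and not p), w0
7. p, w0
8. Box (not q implies (p and not p)), w1
9. not (not q and not p), w1
10. not q implies (p and not p), w0
11. not q implies (p and not p), w1
12. p, w1
13. q, w0
14. q, w1
15. not (not q implies (p and not p)), w2
16. not q, w2
17. not (p and not p), w2
18. not (not q and not p), w2
19. not q implies (p and not p), w2
20. p, w2
21. p and not p, w2
22. not p, w2
Accessibility: w0Rw0, w0Rw1, w0Rw2, w1Rw0, w1Rw1, w1Rw2, w2Rw0, w2Rw1, w2Rw2
Branch closes: p and not p both at w2.
(One branch shown.) All branches close.

Unsatisfiable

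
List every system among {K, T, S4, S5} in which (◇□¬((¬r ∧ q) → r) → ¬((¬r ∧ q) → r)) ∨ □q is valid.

S5

S5-tableau for the negation ¬((◇□¬((¬r ∧ q) → r) → ¬((¬r ∧ q) → r)) ∨ □q):
1. ¬((◇□¬((¬r ∧ q) → r) → ¬((¬r ∧ q) → r)) ∨ □q), 0
2. ¬(◇□¬((¬r ∧ q) → r) → ¬((¬r ∧ q) → r)), 0
3. ¬□q, 0
4. ◇□¬((¬r ∧ q) → r), 0
5. (¬r ∧ q) → r, 0
6. ¬(¬r ∧ q), 0
7. ¬q, 0
8. ¬q, 1
9. □¬((¬r ∧ q) → r), 2
10. ¬((¬r ∧ q) → r), 0
11. ¬r ∧ q, 0
12. ¬r, 0
13. q, 0
Accessibility: 0R0, 0R1, 0R2, 1R0, 1R1, 1R2, 2R0, 2R1, 2R2
Branch closes: q and ¬q both at 0.
Every branch closes (one shown): valid in S5.
S4-tableau for the negation ¬((◇□¬((¬r ∧ q) → r) → ¬((¬r ∧ q) → r)) ∨ □q):
1. ¬((◇□¬((¬r ∧ q) → r) → ¬((¬r ∧ q) → r)) ∨ □q), 0
2. ¬(◇□¬((¬r ∧ q) → r) → ¬((¬r ∧ q) → r)), 0
3. ¬□q, 0
4. ◇□¬((¬r ∧ q) → r), 0
5. (¬r ∧ q) → r, 0
6. r, 0
7. ¬q, 1
8. □¬((¬r ∧ q) → r), 2
9. ¬((¬r ∧ q) → r), 2
10. ¬r ∧ q, 2
11. ¬r, 2
12. q, 2
Accessibility: 0R0, 0R1, 0R2, 1R1, 2R2
Complete open branch: countermodel on an S4-frame, so not valid in S4, nor in K, T (the same frame is also a K-frame and a T-frame).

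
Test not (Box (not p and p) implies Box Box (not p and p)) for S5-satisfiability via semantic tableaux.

1. not (Box (not p and p) implies Box Box (not p and p)), w0
2. Box (not p and p), w0
3. not Box Box (not p and p), w0
4. not p and p, w0
5. not p, w0
6. p, w0
Accessibility: w0Rw0
Branch closes: p and not p both at w0.
Every branch closes; the branch above is one of them.

No, unsatisfiable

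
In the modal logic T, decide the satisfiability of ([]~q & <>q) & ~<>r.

Unsatisfiable (every branch closes)

1. ([]~q & <>q) & ~<>r, w0
2. []~q & <>q, w0
3. ~<>r, w0
4. []~q, w0
5. <>q, w0
6. ~r, w0
7. ~q, w0
8. q, w1
9. ~r, w1
10. ~q, w1
Accessibility: w0Rw0, w0Rw1, w1Rw1
Branch closes: q and ~q both at w1.
(One branch shown.) All branches close.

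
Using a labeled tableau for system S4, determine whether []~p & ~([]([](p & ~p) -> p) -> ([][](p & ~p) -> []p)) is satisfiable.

Unsatisfiable (every branch closes)

1. []~p & ~([]([](p & ~p) -> p) -> ([][](p & ~p) -> []p)), w0
2. []~p, w0   [&-rule on 1]
3. ~([]([](p & ~p) -> p) -> ([][](p & ~p) -> []p)), w0   [&-rule on 1]
4. []([](p & ~p) -> p), w0   [~->-rule on 3]
5. ~([][](p & ~p) -> []p), w0   [~->-rule on 3]
6. [][](p & ~p), w0   [~->-rule on 5]
7. ~[]p, w0   [~->-rule on 5]
8. ~p, w0   [[]-rule on 2 via w0Rw0]
9. [](p & ~p) -> p, w0   [[]-rule on 4 via w0Rw0]
10. [](p & ~p), w0   [[]-rule on 6 via w0Rw0]
11. p & ~p, w0   [[]-rule on 10 via w0Rw0]
12. p, w0   [&-rule on 11]
Accessibility: w0Rw0
Branch closes: p and ~p both at w0.
All branches of the tableau close; one closing branch shown above.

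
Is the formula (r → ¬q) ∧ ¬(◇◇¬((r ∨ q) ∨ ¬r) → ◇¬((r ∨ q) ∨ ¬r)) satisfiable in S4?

No, unsatisfiable

1. (r → ¬q) ∧ ¬(◇◇¬((r ∨ q) ∨ ¬r) → ◇¬((r ∨ q) ∨ ¬r)), u
2. r → ¬q, u
3. ¬(◇◇¬((r ∨ q) ∨ ¬r) → ◇¬((r ∨ q) ∨ ¬r)), u
4. ◇◇¬((r ∨ q) ∨ ¬r), u
5. ¬◇¬((r ∨ q) ∨ ¬r), u
6. (r ∨ q) ∨ ¬r, u
7. ¬q, u
8. r ∨ q, u
9. r, u
10. ◇¬((r ∨ q) ∨ ¬r), v
11. (r ∨ q) ∨ ¬r, v
12. r ∨ q, v
13. q, v
14. ¬((r ∨ q) ∨ ¬r), w
15. ¬(r ∨ q), w
16. r, w
17. ¬r, w
18. ¬q, w
Accessibility: uRu, uRv, uRw, vRv, vRw, wRw
Branch closes: r and ¬r both at w.
Every branch closes; the branch above is one of them.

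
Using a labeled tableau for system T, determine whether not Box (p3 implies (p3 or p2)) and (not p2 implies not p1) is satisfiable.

1. not Box (p3 implies (p3 or p2)) and (not p2 implies not p1), w0
2. not Box (p3 implies (p3 or p2)), w0   [and-rule on 1]
3. not p2 implies not p1, w0   [and-rule on 1]
4. not p1, w0   [implies-rule on 3 (branches; this branch)]
5. not (p3 implies (p3 or p2)), w1   [neg-Box-rule on 2: fresh world w1, w0Rw1]
6. p3, w1   [neg-implies-rule on 5]
7. not (p3 or p2), w1   [neg-implies-rule on 5]
8. not p3, w1   [neg-or-rule on 7]
9. not p2, w1   [neg-or-rule on 7]
Accessibility: w0Rw0, w0Rw1, w1Rw1
Branch closes: p3 and not p3 both at w1.
Every branch closes; the branch above is one of them.

No, unsatisfiable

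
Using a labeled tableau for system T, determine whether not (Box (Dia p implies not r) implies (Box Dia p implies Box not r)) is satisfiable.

Unsatisfiable

1. not (Box (Dia p implies not r) implies (Box Dia p implies Box not r)), 0
2. Box (Dia p implies not r), 0   [neg-implies-rule on 1]
3. not (Box Dia p implies Box not r), 0   [neg-implies-rule on 1]
4. Box Dia p, 0   [neg-implies-rule on 3]
5. not Box not r, 0   [neg-implies-rule on 3]
6. Dia p implies not r, 0   [Box-rule on 2 via 0R0]
7. Dia p, 0   [Box-rule on 4 via 0R0]
8. not r, 0   [implies-rule on 6 (branches; this branch)]
9. r, 1   [neg-Box-rule on 5: fresh world 1, 0R1]
10. Dia p implies not r, 1   [Box-rule on 2 via 0R1]
11. Dia p, 1   [Box-rule on 4 via 0R1]
12. not Dia p, 1   [implies-rule on 10 (branches; this branch)]
13. not p, 1   [neg-Dia-rule on 12 via 1R1]
14. p, 2   [Dia-rule on 7: fresh world 2, 0R2]
15. Dia p implies not r, 2   [Box-rule on 2 via 0R2]
16. Dia p, 2   [Box-rule on 4 via 0R2]
17. not r, 2   [implies-rule on 15 (branches; this branch)]
18. p, 3   [Dia-rule on 11: fresh world 3, 1R3]
19. not p, 3   [neg-Dia-rule on 12 via 1R3]
Accessibility: 0R0, 0R1, 0R2, 1R1, 1R3, 2R2, 3R3
Branch closes: p and not p both at 3.
Every branch closes; the branch above is one of them.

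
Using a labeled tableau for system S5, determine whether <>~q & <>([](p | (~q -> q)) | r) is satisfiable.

Yes, satisfiable

1. <>~q & <>([](p | (~q -> q)) | r), w0
2. <>~q, w0
3. <>([](p | (~q -> q)) | r), w0
4. ~q, w1
5. [](p | (~q -> q)) | r, w2
6. r, w2
Accessibility: w0Rw0, w0Rw1, w0Rw2, w1Rw0, w1Rw1, w1Rw2, w2Rw0, w2Rw1, w2Rw2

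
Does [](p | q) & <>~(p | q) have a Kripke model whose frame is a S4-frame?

1. [](p | q) & <>~(p | q), w0
2. [](p | q), w0   [&-rule on 1]
3. <>~(p | q), w0   [&-rule on 1]
4. p | q, w0   [[]-rule on 2 via w0Rw0]
5. q, w0   [|-rule on 4 (branches; this branch)]
6. ~(p | q), w1   [<>-rule on 3: fresh world w1, w0Rw1]
7. ~p, w1   [~|-rule on 6]
8. ~q, w1   [~|-rule on 6]
9. p | q, w1   [[]-rule on 2 via w0Rw1]
10. q, w1   [|-rule on 9 (branches; this branch)]
Accessibility: w0Rw0, w0Rw1, w1Rw1
Branch closes: q and ~q both at w1.
All branches of the tableau close; one closing branch shown above.

Unsatisfiable (every branch closes)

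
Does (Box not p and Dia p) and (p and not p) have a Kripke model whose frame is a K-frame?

1. (Box not p and Dia p) and (p and not p), 0
2. Box not p and Dia p, 0   [and-rule on 1]
3. p and not p, 0   [and-rule on 1]
4. Box not p, 0   [and-rule on 2]
5. Dia p, 0   [and-rule on 2]
6. p, 0   [and-rule on 3]
7. not p, 0   [and-rule on 3]
Branch closes: p and not p both at 0.
Every branch closes; the branch above is one of them.

Unsatisfiable (every branch closes)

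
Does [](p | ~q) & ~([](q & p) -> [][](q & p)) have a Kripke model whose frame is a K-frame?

1. [](p | ~q) & ~([](q & p) -> [][](q & p)), 0
2. [](p | ~q), 0
3. ~([](q & p) -> [][](q & p)), 0
4. [](q & p), 0
5. ~[][](q & p), 0
6. ~[](q & p), 1
7. p | ~q, 1
8. q & p, 1
9. q, 1
10. p, 1
11. ~(q & p), 2
12. ~p, 2
Accessibility: 0R1, 1R2

Satisfiable (open branch found)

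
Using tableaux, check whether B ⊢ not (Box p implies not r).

Tableau for the negation Box p implies not r:
1. Box p implies not r, w0
2. not r, w0   [implies-rule on 1 (branches; this branch)]
Accessibility: w0Rw0
The negation has an open branch (countermodel exists).

No, not valid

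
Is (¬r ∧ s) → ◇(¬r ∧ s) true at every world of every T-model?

Tableau for the negation ¬((¬r ∧ s) → ◇(¬r ∧ s)):
1. ¬((¬r ∧ s) → ◇(¬r ∧ s)), u
2. ¬r ∧ s, u
3. ¬◇(¬r ∧ s), u
4. ¬r, u
5. s, u
6. ¬(¬r ∧ s), u
7. ¬s, u
Accessibility: uRu
Branch closes: s and ¬s both at u.
Every branch of the negation's tableau closes; the branch above is one of them.

Valid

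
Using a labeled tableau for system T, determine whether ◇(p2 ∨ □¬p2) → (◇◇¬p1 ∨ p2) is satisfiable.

Yes, satisfiable

1. ◇(p2 ∨ □¬p2) → (◇◇¬p1 ∨ p2), w0
2. ◇◇¬p1 ∨ p2, w0   [→-rule on 1 (branches; this branch)]
3. p2, w0   [∨-rule on 2 (branches; this branch)]
Accessibility: w0Rw0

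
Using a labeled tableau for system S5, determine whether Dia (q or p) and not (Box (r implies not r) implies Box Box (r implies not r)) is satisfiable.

1. Dia (q or p) and not (Box (r implies not r) implies Box Box (r implies not r)), u
2. Dia (q or p), u
3. not (Box (r implies not r) implies Box Box (r implies not r)), u
4. Box (r implies not r), u
5. not Box Box (r implies not r), u
6. r implies not r, u
7. not r, u
8. q or p, v
9. r implies not r, v
10. p, v
11. not r, v
12. not Box (r implies not r), w
13. r implies not r, w
14. not r, w
15. not (r implies not r), x
16. r, x
17. r implies not r, x
18. not r, x
Accessibility: uRu, uRv, uRw, uRx, vRu, vRv, vRw, vRx, wRu, wRv, wRw, wRx, xRu, xRv, xRw, xRx
Branch closes: r and not r both at x.
Every branch closes; the branch above is one of them.

Unsatisfiable (every branch closes)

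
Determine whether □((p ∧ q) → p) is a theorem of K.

Valid

Tableau for the negation ¬□((p ∧ q) → p):
1. ¬□((p ∧ q) → p), u
2. ¬((p ∧ q) → p), v
3. p ∧ q, v
4. ¬p, v
5. p, v
6. q, v
Accessibility: uRv
Branch closes: p and ¬p both at v.
Every branch of the negation's tableau closes; the branch above is one of them.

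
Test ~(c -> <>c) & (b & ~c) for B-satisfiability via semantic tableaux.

1. ~(c -> <>c) & (b & ~c), 0
2. ~(c -> <>c), 0
3. b & ~c, 0
4. c, 0
5. ~<>c, 0
6. b, 0
7. ~c, 0
Accessibility: 0R0
Branch closes: c and ~c both at 0.
All branches of the tableau close; one closing branch shown above.

No, unsatisfiable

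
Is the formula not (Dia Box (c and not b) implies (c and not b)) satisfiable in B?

Unsatisfiable (every branch closes)

1. not (Dia Box (c and not b) implies (c and not b)), 0
2. Dia Box (c and not b), 0   [neg-implies-rule on 1]
3. not (c and not b), 0   [neg-implies-rule on 1]
4. b, 0   [neg-and-rule on 3 (branches; this branch)]
5. Box (c and not b), 1   [Dia-rule on 2: fresh world 1, 0R1]
6. c and not b, 0   [Box-rule on 5 via 1R0]
7. c, 0   [and-rule on 6]
8. not b, 0   [and-rule on 6]
Accessibility: 0R0, 0R1, 1R0, 1R1
Branch closes: b and not b both at 0.
All branches of the tableau close; one closing branch shown above.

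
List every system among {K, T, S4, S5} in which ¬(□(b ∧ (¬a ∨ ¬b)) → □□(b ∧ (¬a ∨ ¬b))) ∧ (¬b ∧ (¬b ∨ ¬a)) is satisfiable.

T-tableau for the formula:
1. ¬(□(b ∧ (¬a ∨ ¬b)) → □□(b ∧ (¬a ∨ ¬b))) ∧ (¬b ∧ (¬b ∨ ¬a)), 0
2. ¬(□(b ∧ (¬a ∨ ¬b)) → □□(b ∧ (¬a ∨ ¬b))), 0   [∧-rule on 1]
3. ¬b ∧ (¬b ∨ ¬a), 0   [∧-rule on 1]
4. □(b ∧ (¬a ∨ ¬b)), 0   [¬→-rule on 2]
5. ¬□□(b ∧ (¬a ∨ ¬b)), 0   [¬→-rule on 2]
6. ¬b, 0   [∧-rule on 3]
7. ¬b ∨ ¬a, 0   [∧-rule on 3]
8. b ∧ (¬a ∨ ¬b), 0   [□-rule on 4 via 0R0]
9. b, 0   [∧-rule on 8]
10. ¬a ∨ ¬b, 0   [∧-rule on 8]
Accessibility: 0R0
Branch closes: b and ¬b both at 0.
Every branch closes (one shown): unsatisfiable in T, hence also in S4, S5 (every S4/S5-frame is a T-frame).
K-tableau for the formula:
1. ¬(□(b ∧ (¬a ∨ ¬b)) → □□(b ∧ (¬a ∨ ¬b))) ∧ (¬b ∧ (¬b ∨ ¬a)), 0
2. ¬(□(b ∧ (¬a ∨ ¬b)) → □□(b ∧ (¬a ∨ ¬b))), 0   [∧-rule on 1]
3. ¬b ∧ (¬b ∨ ¬a), 0   [∧-rule on 1]
4. □(b ∧ (¬a ∨ ¬b)), 0   [¬→-rule on 2]
5. ¬□□(b ∧ (¬a ∨ ¬b)), 0   [¬→-rule on 2]
6. ¬b, 0   [∧-rule on 3]
7. ¬b ∨ ¬a, 0   [∧-rule on 3]
8. ¬a, 0   [∨-rule on 7 (branches; this branch)]
9. ¬□(b ∧ (¬a ∨ ¬b)), 1   [¬□-rule on 5: fresh world 1, 0R1]
10. b ∧ (¬a ∨ ¬b), 1   [□-rule on 4 via 0R1]
11. b, 1   [∧-rule on 10]
12. ¬a ∨ ¬b, 1   [∧-rule on 10]
13. ¬a, 1   [∨-rule on 12 (branches; this branch)]
14. ¬(b ∧ (¬a ∨ ¬b)), 2   [¬□-rule on 9: fresh world 2, 1R2]
15. ¬(¬a ∨ ¬b), 2   [¬∧-rule on 14 (branches; this branch)]
16. a, 2   [¬∨-rule on 15]
17. b, 2   [¬∨-rule on 15]
Accessibility: 0R1, 1R2
Complete open branch: satisfiable in K.

K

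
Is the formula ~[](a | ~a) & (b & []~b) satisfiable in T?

1. ~[](a | ~a) & (b & []~b), w0
2. ~[](a | ~a), w0
3. b & []~b, w0
4. b, w0
5. []~b, w0
6. ~b, w0
Accessibility: w0Rw0
Branch closes: b and ~b both at w0.
(One branch shown.) All branches close.

No, unsatisfiable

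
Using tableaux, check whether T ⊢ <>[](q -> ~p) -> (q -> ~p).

Not valid

Tableau for the negation ~(<>[](q -> ~p) -> (q -> ~p)):
1. ~(<>[](q -> ~p) -> (q -> ~p)), 0
2. <>[](q -> ~p), 0
3. ~(q -> ~p), 0
4. q, 0
5. p, 0
6. [](q -> ~p), 1
7. q -> ~p, 1
8. ~p, 1
Accessibility: 0R0, 0R1, 1R1
The negation has an open branch (countermodel exists).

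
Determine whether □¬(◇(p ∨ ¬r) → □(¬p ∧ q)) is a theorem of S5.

Tableau for the negation ¬□¬(◇(p ∨ ¬r) → □(¬p ∧ q)):
1. ¬□¬(◇(p ∨ ¬r) → □(¬p ∧ q)), u
2. ◇(p ∨ ¬r) → □(¬p ∧ q), v   [¬□-rule on 1: fresh world v, uRv]
3. □(¬p ∧ q), v   [→-rule on 2 (branches; this branch)]
4. ¬p ∧ q, u   [□-rule on 3 via vRu]
5. ¬p, u   [∧-rule on 4]
6. q, u   [∧-rule on 4]
7. ¬p ∧ q, v   [□-rule on 3 via vRv]
8. ¬p, v   [∧-rule on 7]
9. q, v   [∧-rule on 7]
Accessibility: uRu, uRv, vRu, vRv
The negation has an open branch (countermodel exists).

Not valid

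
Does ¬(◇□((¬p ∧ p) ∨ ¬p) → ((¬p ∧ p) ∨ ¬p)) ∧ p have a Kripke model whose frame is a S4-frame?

Satisfiable

1. ¬(◇□((¬p ∧ p) ∨ ¬p) → ((¬p ∧ p) ∨ ¬p)) ∧ p, u
2. ¬(◇□((¬p ∧ p) ∨ ¬p) → ((¬p ∧ p) ∨ ¬p)), u   [∧-rule on 1]
3. p, u   [∧-rule on 1]
4. ◇□((¬p ∧ p) ∨ ¬p), u   [¬→-rule on 2]
5. ¬((¬p ∧ p) ∨ ¬p), u   [¬→-rule on 2]
6. ¬(¬p ∧ p), u   [¬∨-rule on 5]
7. □((¬p ∧ p) ∨ ¬p), v   [◇-rule on 4: fresh world v, uRv]
8. (¬p ∧ p) ∨ ¬p, v   [□-rule on 7 via vRv]
9. ¬p, v   [∨-rule on 8 (branches; this branch)]
Accessibility: uRu, uRv, vRv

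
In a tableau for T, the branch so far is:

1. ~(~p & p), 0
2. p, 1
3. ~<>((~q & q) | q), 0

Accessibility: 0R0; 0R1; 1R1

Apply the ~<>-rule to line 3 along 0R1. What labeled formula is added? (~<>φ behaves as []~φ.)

~((~q & q) | q), 1

~<>φ behaves as []~φ: propagate the negated body to each accessible world.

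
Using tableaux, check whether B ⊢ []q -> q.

Valid in B

Tableau for the negation ~([]q -> q):
1. ~([]q -> q), 0
2. []q, 0
3. ~q, 0
4. q, 0
Accessibility: 0R0
Branch closes: q and ~q both at 0.
Every branch of the negation's tableau closes; the branch above is one of them.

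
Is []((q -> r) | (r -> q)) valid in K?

Tableau for the negation ~[]((q -> r) | (r -> q)):
1. ~[]((q -> r) | (r -> q)), u
2. ~((q -> r) | (r -> q)), v
3. ~(q -> r), v
4. ~(r -> q), v
5. q, v
6. ~r, v
7. r, v
8. ~q, v
Accessibility: uRv
Branch closes: r and ~r both at v.
Every branch of the negation's tableau closes; the branch above is one of them.

Valid in K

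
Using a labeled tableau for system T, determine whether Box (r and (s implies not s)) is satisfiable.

Satisfiable

1. Box (r and (s implies not s)), u
2. r and (s implies not s), u
3. r, u
4. s implies not s, u
5. not s, u
Accessibility: uRu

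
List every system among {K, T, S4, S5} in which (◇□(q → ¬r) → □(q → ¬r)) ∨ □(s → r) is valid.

S5

S5-tableau for the negation ¬((◇□(q → ¬r) → □(q → ¬r)) ∨ □(s → r)):
1. ¬((◇□(q → ¬r) → □(q → ¬r)) ∨ □(s → r)), w0
2. ¬(◇□(q → ¬r) → □(q → ¬r)), w0
3. ¬□(s → r), w0
4. ◇□(q → ¬r), w0
5. ¬□(q → ¬r), w0
6. ¬(s → r), w1
7. s, w1
8. ¬r, w1
9. □(q → ¬r), w2
10. q → ¬r, w0
11. q → ¬r, w1
12. q → ¬r, w2
13. ¬r, w0
14. ¬r, w2
15. ¬(q → ¬r), w3
16. q, w3
17. r, w3
18. q → ¬r, w3
19. ¬r, w3
Accessibility: w0Rw0, w0Rw1, w0Rw2, w0Rw3, w1Rw0, w1Rw1, w1Rw2, w1Rw3, w2Rw0, w2Rw1, w2Rw2, w2Rw3, w3Rw0, w3Rw1, w3Rw2, w3Rw3
Branch closes: r and ¬r both at w3.
Every branch closes (one shown): valid in S5.
S4-tableau for the negation ¬((◇□(q → ¬r) → □(q → ¬r)) ∨ □(s → r)):
1. ¬((◇□(q → ¬r) → □(q → ¬r)) ∨ □(s → r)), w0
2. ¬(◇□(q → ¬r) → □(q → ¬r)), w0
3. ¬□(s → r), w0
4. ◇□(q → ¬r), w0
5. ¬□(q → ¬r), w0
6. ¬(s → r), w1
7. s, w1
8. ¬r, w1
9. □(q → ¬r), w2
10. q → ¬r, w2
11. ¬r, w2
12. ¬(q → ¬r), w3
13. q, w3
14. r, w3
Accessibility: w0Rw0, w0Rw1, w0Rw2, w0Rw3, w1Rw1, w2Rw2, w3Rw3
Complete open branch: countermodel on an S4-frame, so not valid in S4, nor in K, T (the same frame is also a K-frame and a T-frame).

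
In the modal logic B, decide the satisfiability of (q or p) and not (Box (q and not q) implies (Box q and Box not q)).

Unsatisfiable (every branch closes)

1. (q or p) and not (Box (q and not q) implies (Box q and Box not q)), u
2. q or p, u
3. not (Box (q and not q) implies (Box q and Box not q)), u
4. Box (q and not q), u
5. not (Box q and Box not q), u
6. q and not q, u
7. q, u
8. not q, u
Accessibility: uRu
Branch closes: q and not q both at u.
Every branch closes; the branch above is one of them.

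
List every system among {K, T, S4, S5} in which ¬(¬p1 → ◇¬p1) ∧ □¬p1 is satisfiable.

K

T-tableau for the formula:
1. ¬(¬p1 → ◇¬p1) ∧ □¬p1, w0
2. ¬(¬p1 → ◇¬p1), w0
3. □¬p1, w0
4. ¬p1, w0
5. ¬◇¬p1, w0
6. p1, w0
Accessibility: w0Rw0
Branch closes: p1 and ¬p1 both at w0.
Every branch closes (one shown): unsatisfiable in T, hence also in S4, S5 (every S4/S5-frame is a T-frame).
K-tableau for the formula:
1. ¬(¬p1 → ◇¬p1) ∧ □¬p1, w0
2. ¬(¬p1 → ◇¬p1), w0
3. □¬p1, w0
4. ¬p1, w0
5. ¬◇¬p1, w0
Complete open branch: satisfiable in K.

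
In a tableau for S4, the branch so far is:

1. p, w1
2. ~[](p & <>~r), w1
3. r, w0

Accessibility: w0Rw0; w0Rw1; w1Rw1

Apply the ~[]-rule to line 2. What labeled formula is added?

a fresh world w2 with w1Rw2, and ~(p & <>~r) at w2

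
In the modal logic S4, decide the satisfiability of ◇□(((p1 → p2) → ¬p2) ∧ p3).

Yes, satisfiable

1. ◇□(((p1 → p2) → ¬p2) ∧ p3), 0
2. □(((p1 → p2) → ¬p2) ∧ p3), 1
3. ((p1 → p2) → ¬p2) ∧ p3, 1
4. (p1 → p2) → ¬p2, 1
5. p3, 1
6. ¬p2, 1
Accessibility: 0R0, 0R1, 1R1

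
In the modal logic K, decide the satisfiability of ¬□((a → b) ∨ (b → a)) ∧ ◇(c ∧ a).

1. ¬□((a → b) ∨ (b → a)) ∧ ◇(c ∧ a), 0
2. ¬□((a → b) ∨ (b → a)), 0   [∧-rule on 1]
3. ◇(c ∧ a), 0   [∧-rule on 1]
4. ¬((a → b) ∨ (b → a)), 1   [¬□-rule on 2: fresh world 1, 0R1]
5. ¬(a → b), 1   [¬∨-rule on 4]
6. ¬(b → a), 1   [¬∨-rule on 4]
7. a, 1   [¬→-rule on 5]
8. ¬b, 1   [¬→-rule on 5]
9. b, 1   [¬→-rule on 6]
10. ¬a, 1   [¬→-rule on 6]
Accessibility: 0R1
Branch closes: b and ¬b both at 1.
Every branch closes; the branch above is one of them.

Unsatisfiable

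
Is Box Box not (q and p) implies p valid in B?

Invalid (countermodel exists)

Tableau for the negation not (Box Box not (q and p) implies p):
1. not (Box Box not (q and p) implies p), u
2. Box Box not (q and p), u   [neg-implies-rule on 1]
3. not p, u   [neg-implies-rule on 1]
4. Box not (q and p), u   [Box-rule on 2 via uRu]
5. not (q and p), u   [Box-rule on 4 via uRu]
Accessibility: uRu
The negation has an open branch (countermodel exists).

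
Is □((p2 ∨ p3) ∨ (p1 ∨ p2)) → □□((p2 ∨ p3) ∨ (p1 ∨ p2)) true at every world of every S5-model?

Tableau for the negation ¬(□((p2 ∨ p3) ∨ (p1 ∨ p2)) → □□((p2 ∨ p3) ∨ (p1 ∨ p2))):
1. ¬(□((p2 ∨ p3) ∨ (p1 ∨ p2)) → □□((p2 ∨ p3) ∨ (p1 ∨ p2))), w0
2. □((p2 ∨ p3) ∨ (p1 ∨ p2)), w0
3. ¬□□((p2 ∨ p3) ∨ (p1 ∨ p2)), w0
4. (p2 ∨ p3) ∨ (p1 ∨ p2), w0
5. p1 ∨ p2, w0
6. p2, w0
7. ¬□((p2 ∨ p3) ∨ (p1 ∨ p2)), w1
8. (p2 ∨ p3) ∨ (p1 ∨ p2), w1
9. p1 ∨ p2, w1
10. p2, w1
11. ¬((p2 ∨ p3) ∨ (p1 ∨ p2)), w2
12. ¬(p2 ∨ p3), w2
13. ¬(p1 ∨ p2), w2
14. ¬p2, w2
15. ¬p3, w2
16. ¬p1, w2
17. (p2 ∨ p3) ∨ (p1 ∨ p2), w2
18. p1 ∨ p2, w2
19. p2, w2
Accessibility: w0Rw0, w0Rw1, w0Rw2, w1Rw0, w1Rw1, w1Rw2, w2Rw0, w2Rw1, w2Rw2
Branch closes: p2 and ¬p2 both at w2.
Every branch of the negation's tableau closes; the branch above is one of them.

Yes, valid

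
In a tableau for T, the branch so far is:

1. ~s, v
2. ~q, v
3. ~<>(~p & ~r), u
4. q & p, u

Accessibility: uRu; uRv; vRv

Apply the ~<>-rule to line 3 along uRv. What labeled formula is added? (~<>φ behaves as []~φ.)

~<>φ behaves as []~φ: propagate the negated body to each accessible world.

~(~p & ~r), v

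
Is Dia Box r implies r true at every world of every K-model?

Invalid (countermodel exists)

Tableau for the negation not (Dia Box r implies r):
1. not (Dia Box r implies r), 0
2. Dia Box r, 0
3. not r, 0
4. Box r, 1
Accessibility: 0R1
The negation has an open branch (countermodel exists).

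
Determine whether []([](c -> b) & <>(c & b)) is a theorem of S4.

Tableau for the negation ~[]([](c -> b) & <>(c & b)):
1. ~[]([](c -> b) & <>(c & b)), w0
2. ~([](c -> b) & <>(c & b)), w1
3. ~<>(c & b), w1
4. ~(c & b), w1
5. ~b, w1
Accessibility: w0Rw0, w0Rw1, w1Rw1
The negation has an open branch (countermodel exists).

No, not valid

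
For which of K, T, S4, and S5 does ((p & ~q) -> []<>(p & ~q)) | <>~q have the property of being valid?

K-tableau for the negation ~(((p & ~q) -> []<>(p & ~q)) | <>~q):
1. ~(((p & ~q) -> []<>(p & ~q)) | <>~q), w0
2. ~((p & ~q) -> []<>(p & ~q)), w0
3. ~<>~q, w0
4. p & ~q, w0
5. ~[]<>(p & ~q), w0
6. p, w0
7. ~q, w0
8. ~<>(p & ~q), w1
9. q, w1
Accessibility: w0Rw1
Complete open branch: countermodel on a K-frame, so not valid in K.
T-tableau for the negation ~(((p & ~q) -> []<>(p & ~q)) | <>~q):
1. ~(((p & ~q) -> []<>(p & ~q)) | <>~q), w0
2. ~((p & ~q) -> []<>(p & ~q)), w0
3. ~<>~q, w0
4. p & ~q, w0
5. ~[]<>(p & ~q), w0
6. p, w0
7. ~q, w0
8. q, w0
Accessibility: w0Rw0
Branch closes: q and ~q both at w0.
Every branch closes (one shown): valid in T, hence also in S4, S5 (every theorem of T is a theorem of S4 and S5).

T, S4, S5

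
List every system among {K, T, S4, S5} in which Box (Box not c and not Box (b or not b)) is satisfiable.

K-tableau for the formula:
1. Box (Box not c and not Box (b or not b)), u
Complete open branch: satisfiable in K.
T-tableau for the formula:
1. Box (Box not c and not Box (b or not b)), u
2. Box not c and not Box (b or not b), u
3. Box not c, u
4. not Box (b or not b), u
5. not c, u
6. not (b or not b), v
7. not b, v
8. b, v
Accessibility: uRu, uRv, vRv
Branch closes: b and not b both at v.
Every branch closes (one shown): unsatisfiable in T, hence also in S4, S5 (every S4/S5-frame is a T-frame).

K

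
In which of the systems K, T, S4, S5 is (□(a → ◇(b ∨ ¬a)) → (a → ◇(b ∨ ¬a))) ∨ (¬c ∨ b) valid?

T-tableau for the negation ¬((□(a → ◇(b ∨ ¬a)) → (a → ◇(b ∨ ¬a))) ∨ (¬c ∨ b)):
1. ¬((□(a → ◇(b ∨ ¬a)) → (a → ◇(b ∨ ¬a))) ∨ (¬c ∨ b)), u
2. ¬(□(a → ◇(b ∨ ¬a)) → (a → ◇(b ∨ ¬a))), u   [¬∨-rule on 1]
3. ¬(¬c ∨ b), u   [¬∨-rule on 1]
4. □(a → ◇(b ∨ ¬a)), u   [¬→-rule on 2]
5. ¬(a → ◇(b ∨ ¬a)), u   [¬→-rule on 2]
6. c, u   [¬∨-rule on 3]
7. ¬b, u   [¬∨-rule on 3]
8. a, u   [¬→-rule on 5]
9. ¬◇(b ∨ ¬a), u   [¬→-rule on 5]
10. a → ◇(b ∨ ¬a), u   [□-rule on 4 via uRu]
11. ¬(b ∨ ¬a), u   [¬◇-rule on 9 via uRu]
12. ◇(b ∨ ¬a), u   [→-rule on 10 (branches; this branch)]
13. b ∨ ¬a, v   [◇-rule on 12: fresh world v, uRv]
14. a → ◇(b ∨ ¬a), v   [□-rule on 4 via uRv]
15. ¬(b ∨ ¬a), v   [¬◇-rule on 9 via uRv]
16. ¬b, v   [¬∨-rule on 15]
17. a, v   [¬∨-rule on 15]
18. ¬a, v   [∨-rule on 13 (branches; this branch)]
Accessibility: uRu, uRv, vRv
Branch closes: a and ¬a both at v.
Every branch closes (one shown): valid in T, hence also in S4, S5 (every theorem of T is a theorem of S4 and S5).
K-tableau for the negation ¬((□(a → ◇(b ∨ ¬a)) → (a → ◇(b ∨ ¬a))) ∨ (¬c ∨ b)):
1. ¬((□(a → ◇(b ∨ ¬a)) → (a → ◇(b ∨ ¬a))) ∨ (¬c ∨ b)), u
2. ¬(□(a → ◇(b ∨ ¬a)) → (a → ◇(b ∨ ¬a))), u   [¬∨-rule on 1]
3. ¬(¬c ∨ b), u   [¬∨-rule on 1]
4. □(a → ◇(b ∨ ¬a)), u   [¬→-rule on 2]
5. ¬(a → ◇(b ∨ ¬a)), u   [¬→-rule on 2]
6. c, u   [¬∨-rule on 3]
7. ¬b, u   [¬∨-rule on 3]
8. a, u   [¬→-rule on 5]
9. ¬◇(b ∨ ¬a), u   [¬→-rule on 5]
Complete open branch: countermodel on a K-frame, so not valid in K.

T, S4, S5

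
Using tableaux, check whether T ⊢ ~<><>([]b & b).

Invalid (countermodel exists)

Tableau for the negation <><>([]b & b):
1. <><>([]b & b), w0
2. <>([]b & b), w1
3. []b & b, w2
4. []b, w2
5. b, w2
Accessibility: w0Rw0, w0Rw1, w1Rw1, w1Rw2, w2Rw2
The negation has an open branch (countermodel exists).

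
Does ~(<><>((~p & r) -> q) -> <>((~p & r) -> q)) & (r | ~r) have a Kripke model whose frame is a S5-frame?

No, unsatisfiable

1. ~(<><>((~p & r) -> q) -> <>((~p & r) -> q)) & (r | ~r), w0
2. ~(<><>((~p & r) -> q) -> <>((~p & r) -> q)), w0
3. r | ~r, w0
4. <><>((~p & r) -> q), w0
5. ~<>((~p & r) -> q), w0
6. ~((~p & r) -> q), w0
7. ~p & r, w0
8. ~q, w0
9. ~p, w0
10. r, w0
11. <>((~p & r) -> q), w1
12. ~((~p & r) -> q), w1
13. ~p & r, w1
14. ~q, w1
15. ~p, w1
16. r, w1
17. (~p & r) -> q, w2
18. ~((~p & r) -> q), w2
19. ~p & r, w2
20. ~q, w2
21. ~p, w2
22. r, w2
23. ~(~p & r), w2
24. ~r, w2
Accessibility: w0Rw0, w0Rw1, w0Rw2, w1Rw0, w1Rw1, w1Rw2, w2Rw0, w2Rw1, w2Rw2
Branch closes: r and ~r both at w2.
All branches of the tableau close; one closing branch shown above.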